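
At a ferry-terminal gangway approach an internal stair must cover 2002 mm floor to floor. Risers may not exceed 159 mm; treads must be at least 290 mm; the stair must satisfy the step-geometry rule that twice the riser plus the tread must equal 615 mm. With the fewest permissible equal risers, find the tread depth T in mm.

307 mm

2002 / 159 = 12.591 → round up to 13 risers.
Each riser is 2002/13 = 154 mm (≤ 159 mm).
Tread T = 615 − 2 × 154 = 307 mm (≥ 290 mm).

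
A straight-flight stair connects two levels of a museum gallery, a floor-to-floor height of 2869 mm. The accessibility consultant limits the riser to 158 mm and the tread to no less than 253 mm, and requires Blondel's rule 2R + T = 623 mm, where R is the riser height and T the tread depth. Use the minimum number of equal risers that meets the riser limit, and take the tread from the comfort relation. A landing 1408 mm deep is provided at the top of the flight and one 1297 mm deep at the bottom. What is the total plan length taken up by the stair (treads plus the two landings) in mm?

8483 mm

⌈2869/158⌉ = 19 risers.
Each riser is 2869/19 = 151 mm (≤ 158 mm).
Tread T = 623 − 2 × 151 = 321 mm (≥ 253 mm).
Treads = 19 − 1 = 18; going = 18 × 321 = 5778 mm.
Enclosure = 5778 + 1408 + 1297 = 8483 mm.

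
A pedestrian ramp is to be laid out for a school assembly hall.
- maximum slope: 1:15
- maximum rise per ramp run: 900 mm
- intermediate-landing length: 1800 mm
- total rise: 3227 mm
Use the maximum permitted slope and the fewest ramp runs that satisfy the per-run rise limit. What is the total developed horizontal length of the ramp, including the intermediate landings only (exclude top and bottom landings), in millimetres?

At most 900 each: 3227/900 = 3.59, giving 4 ramp runs. That means 3 intermediate landings.
Ramp run (horizontal) at 1:15: 3227 × 15 = 48405 mm.
Intermediate landings: 3 × 1800 = 5400 mm.
Total developed length = 48405 + 5400 = 53805 mm.

53805 mm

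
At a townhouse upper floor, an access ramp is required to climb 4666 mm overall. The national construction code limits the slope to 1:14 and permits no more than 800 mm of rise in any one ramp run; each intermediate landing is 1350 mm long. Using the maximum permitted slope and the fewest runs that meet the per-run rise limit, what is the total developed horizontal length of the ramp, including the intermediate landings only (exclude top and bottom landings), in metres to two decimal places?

⌈4666/800⌉ = 6 ramp runs. That means 5 intermediate landings.
Ramp run (horizontal) at 1:14: 4666 × 14 = 65324 mm.
5 intermediate landings contribute 5 × 1350 = 6750 mm.
Developed length = 65324 + 6750 = 72074 mm.
= 72.07 m.

72.07 m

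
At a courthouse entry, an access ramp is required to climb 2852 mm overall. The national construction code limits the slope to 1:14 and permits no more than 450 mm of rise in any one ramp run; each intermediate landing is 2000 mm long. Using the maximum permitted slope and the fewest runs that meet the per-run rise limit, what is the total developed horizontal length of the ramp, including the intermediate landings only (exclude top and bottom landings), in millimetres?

51928 mm

2852 / 450 = 6.34, so 7 ramp runs are needed. That means 6 intermediate landings.
Ramp run (horizontal) at 1:14: 2852 × 14 = 39928 mm.
6 intermediate landings contribute 6 × 2000 = 12000 mm.
Developed length = 39928 + 12000 = 51928 mm.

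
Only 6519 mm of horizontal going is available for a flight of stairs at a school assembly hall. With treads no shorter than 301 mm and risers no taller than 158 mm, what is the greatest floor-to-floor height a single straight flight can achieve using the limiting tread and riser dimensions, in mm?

3476 mm

Treads that fit: ⌊6519 / 301⌋ = 21.
Risers = treads + 1 = 22.
Maximum height = 22 × 158 = 3476 mm.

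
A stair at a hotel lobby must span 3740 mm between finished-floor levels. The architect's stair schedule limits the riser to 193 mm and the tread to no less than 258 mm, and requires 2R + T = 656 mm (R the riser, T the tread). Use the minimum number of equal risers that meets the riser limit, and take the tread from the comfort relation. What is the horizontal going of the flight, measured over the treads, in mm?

5358 mm

⌈3740/193⌉ = 20 risers.
Riser R = 3740 / 20 = 187 mm, within the 193 mm limit.
Tread T = 656 − 2 × 187 = 282 mm (≥ 258 mm).
Treads = 20 − 1 = 19; going = 19 × 282 = 5358 mm.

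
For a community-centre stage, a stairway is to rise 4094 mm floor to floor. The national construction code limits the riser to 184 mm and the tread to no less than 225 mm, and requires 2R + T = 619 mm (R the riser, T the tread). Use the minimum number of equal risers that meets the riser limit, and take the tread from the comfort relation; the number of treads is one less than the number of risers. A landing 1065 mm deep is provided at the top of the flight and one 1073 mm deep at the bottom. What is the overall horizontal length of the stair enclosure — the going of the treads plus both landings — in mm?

At most 184 each: 4094/184 = 22.25, giving 23 risers.
R = 4094 ÷ 23 = 178 mm.
Tread T = 619 − 2 × 178 = 263 mm (≥ 225 mm).
Going = (23 − 1) × 263 = 5786 mm.
Add landings: 5786 + 1065 + 1073 = 7924 mm.

7924 mm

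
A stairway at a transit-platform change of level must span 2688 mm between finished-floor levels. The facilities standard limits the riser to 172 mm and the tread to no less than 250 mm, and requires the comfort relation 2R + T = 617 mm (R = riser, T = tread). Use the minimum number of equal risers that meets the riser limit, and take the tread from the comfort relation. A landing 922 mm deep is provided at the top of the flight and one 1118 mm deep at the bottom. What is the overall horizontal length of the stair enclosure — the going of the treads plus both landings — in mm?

6255 mm

2688 / 172 = 15.63, so 16 risers are needed.
R = 2688 ÷ 16 = 168 mm.
T = 617 − 2·168 = 281 mm, which satisfies the 250 mm minimum.
Going = (16 − 1) × 281 = 4215 mm.
Add landings: 4215 + 922 + 1118 = 6255 mm.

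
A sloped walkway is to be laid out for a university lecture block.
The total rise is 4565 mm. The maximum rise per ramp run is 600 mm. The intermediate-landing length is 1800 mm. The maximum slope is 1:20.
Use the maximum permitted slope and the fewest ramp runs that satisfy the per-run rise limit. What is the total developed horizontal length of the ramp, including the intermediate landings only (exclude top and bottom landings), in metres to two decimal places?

103.90 m

⌈4565/600⌉ = 8 ramp runs. That means 7 intermediate landings.
Horizontal run for 4565 mm of rise at 1:20 is 4565 × 20 = 91300 mm.
7 intermediate landings contribute 7 × 1800 = 12600 mm.
Total developed length = 91300 + 12600 = 103900 mm.
= 103.90 m.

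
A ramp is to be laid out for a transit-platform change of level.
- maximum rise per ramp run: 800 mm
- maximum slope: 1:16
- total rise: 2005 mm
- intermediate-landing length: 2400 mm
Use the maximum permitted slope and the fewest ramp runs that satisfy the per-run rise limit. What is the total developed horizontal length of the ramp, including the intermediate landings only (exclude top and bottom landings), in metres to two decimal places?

⌈2005/800⌉ = 3 ramp runs. That means 2 intermediate landings.
Ramp run (horizontal) at 1:16: 2005 × 16 = 32080 mm.
2 intermediate landings contribute 2 × 2400 = 4800 mm.
Total developed length = 32080 + 4800 = 36880 mm.
= 36.88 m.

36.88 m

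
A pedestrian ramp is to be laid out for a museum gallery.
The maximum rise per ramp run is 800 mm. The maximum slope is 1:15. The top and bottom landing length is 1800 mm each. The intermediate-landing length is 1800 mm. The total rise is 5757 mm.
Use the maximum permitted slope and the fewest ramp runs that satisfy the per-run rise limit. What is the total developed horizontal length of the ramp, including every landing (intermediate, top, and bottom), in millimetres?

⌈5757/800⌉ = 8 ramp runs. That means 7 intermediate landings.
Ramp run (horizontal) at 1:15: 5757 × 15 = 86355 mm.
7 intermediate landings contribute 7 × 1800 = 12600 mm.
Top and bottom landings: 2 × 1800 = 3600 mm.
Total = 86355 + 12600 + 3600 = 102555 mm.

102555 mm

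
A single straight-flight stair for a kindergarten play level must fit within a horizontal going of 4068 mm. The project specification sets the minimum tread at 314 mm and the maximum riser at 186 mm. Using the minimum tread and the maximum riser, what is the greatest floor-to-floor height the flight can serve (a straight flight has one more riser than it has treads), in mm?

2418 mm

Treads that fit: ⌊4068 / 314⌋ = 12.
Risers = treads + 1 = 13.
Maximum height = 13 × 186 = 2418 mm.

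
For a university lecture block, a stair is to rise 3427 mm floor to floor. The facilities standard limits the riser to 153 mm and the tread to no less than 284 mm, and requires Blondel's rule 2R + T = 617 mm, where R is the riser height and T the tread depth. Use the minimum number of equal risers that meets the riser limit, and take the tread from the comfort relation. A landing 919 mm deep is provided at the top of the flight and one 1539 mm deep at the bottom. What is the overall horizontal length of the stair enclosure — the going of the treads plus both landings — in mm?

9476 mm

⌈3427/153⌉ = 23 risers.
R = 3427 ÷ 23 = 149 mm.
T = 617 − 2·149 = 319 mm, which satisfies the 284 mm minimum.
23 risers give 22 treads; going = 22 × 319 = 7018 mm.
Enclosure = 7018 + 919 + 1539 = 9476 mm.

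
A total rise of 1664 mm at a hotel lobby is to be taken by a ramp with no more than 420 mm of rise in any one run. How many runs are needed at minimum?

4 runs

⌈1664/420⌉ = 4 ramp runs.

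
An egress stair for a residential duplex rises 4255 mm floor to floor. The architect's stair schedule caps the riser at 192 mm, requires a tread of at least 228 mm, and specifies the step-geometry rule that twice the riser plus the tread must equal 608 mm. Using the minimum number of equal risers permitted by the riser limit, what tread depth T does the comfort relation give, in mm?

At most 192 each: 4255/192 = 22.16, giving 23 risers.
R = 4255 ÷ 23 = 185 mm.
Tread T = 608 − 2 × 185 = 238 mm (≥ 228 mm).

238 mm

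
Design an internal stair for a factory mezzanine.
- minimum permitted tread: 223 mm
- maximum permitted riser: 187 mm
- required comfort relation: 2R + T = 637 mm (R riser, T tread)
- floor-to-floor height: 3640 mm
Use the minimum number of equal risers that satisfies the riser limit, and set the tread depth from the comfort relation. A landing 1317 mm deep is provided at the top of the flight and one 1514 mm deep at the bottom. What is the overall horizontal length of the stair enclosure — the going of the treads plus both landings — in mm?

At most 187 each: 3640/187 = 19.47, giving 20 risers.
R = 3640 ÷ 20 = 182 mm.
Tread T = 637 − 2 × 182 = 273 mm (≥ 223 mm).
Treads = 20 − 1 = 19; going = 19 × 273 = 5187 mm.
Enclosure = 5187 + 1317 + 1514 = 8018 mm.

8018 mm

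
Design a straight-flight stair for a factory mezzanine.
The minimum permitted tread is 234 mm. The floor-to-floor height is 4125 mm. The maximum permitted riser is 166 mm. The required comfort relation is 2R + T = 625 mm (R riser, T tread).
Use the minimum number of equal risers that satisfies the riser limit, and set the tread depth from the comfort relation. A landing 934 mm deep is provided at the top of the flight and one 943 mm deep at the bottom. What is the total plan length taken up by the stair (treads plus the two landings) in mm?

8957 mm

4125 / 166 = 24.849 → round up to 25 risers.
Riser R = 4125 / 25 = 165 mm, within the 166 mm limit.
T = 625 − 2·165 = 295 mm, which satisfies the 234 mm minimum.
25 risers give 24 treads; going = 24 × 295 = 7080 mm.
Add landings: 7080 + 934 + 943 = 8957 mm.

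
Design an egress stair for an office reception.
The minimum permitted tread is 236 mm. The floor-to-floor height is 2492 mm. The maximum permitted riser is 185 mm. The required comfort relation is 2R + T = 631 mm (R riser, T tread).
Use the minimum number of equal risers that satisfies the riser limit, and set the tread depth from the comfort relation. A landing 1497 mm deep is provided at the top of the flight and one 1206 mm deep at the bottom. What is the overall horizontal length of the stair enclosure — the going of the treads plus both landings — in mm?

2492 / 185 = 13.47, so 14 risers are needed.
Each riser is 2492/14 = 178 mm (≤ 185 mm).
From 2R + T = 631: T = 631 − 356 = 275 mm.
14 risers give 13 treads; going = 13 × 275 = 3575 mm.
Add landings: 3575 + 1497 + 1206 = 6278 mm.

6278 mm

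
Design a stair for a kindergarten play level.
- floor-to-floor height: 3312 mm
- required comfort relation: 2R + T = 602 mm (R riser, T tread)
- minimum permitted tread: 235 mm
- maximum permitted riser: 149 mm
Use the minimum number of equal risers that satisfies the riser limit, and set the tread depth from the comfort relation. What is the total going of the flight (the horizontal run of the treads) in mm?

3312 / 149 = 22.23, so 23 risers are needed.
Riser R = 3312 / 23 = 144 mm, within the 149 mm limit.
Tread T = 602 − 2 × 144 = 314 mm (≥ 235 mm).
Going = (23 − 1) × 314 = 6908 mm.

6908 mm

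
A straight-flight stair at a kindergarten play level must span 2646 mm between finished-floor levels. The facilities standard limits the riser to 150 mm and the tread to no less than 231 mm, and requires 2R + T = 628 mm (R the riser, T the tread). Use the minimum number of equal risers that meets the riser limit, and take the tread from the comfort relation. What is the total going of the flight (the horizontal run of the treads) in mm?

2646 / 150 = 17.64, so 18 risers are needed.
Riser R = 2646 / 18 = 147 mm, within the 150 mm limit.
T = 628 − 2·147 = 334 mm, which satisfies the 231 mm minimum.
Going = (18 − 1) × 334 = 5678 mm.

5678 mm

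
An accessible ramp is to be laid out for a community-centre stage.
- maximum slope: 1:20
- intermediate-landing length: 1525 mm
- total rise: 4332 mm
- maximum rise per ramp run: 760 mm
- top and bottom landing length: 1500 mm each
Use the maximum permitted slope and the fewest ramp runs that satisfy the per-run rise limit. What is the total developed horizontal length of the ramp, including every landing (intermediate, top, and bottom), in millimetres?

4332 / 760 = 5.70, so 6 ramp runs are needed. That means 5 intermediate landings.
Ramp run (horizontal) at 1:20: 4332 × 20 = 86640 mm.
Intermediate landings: 5 × 1525 = 7625 mm.
Top and bottom landings: 2 × 1500 = 3000 mm.
Total = 86640 + 7625 + 3000 = 97265 mm.

97265 mm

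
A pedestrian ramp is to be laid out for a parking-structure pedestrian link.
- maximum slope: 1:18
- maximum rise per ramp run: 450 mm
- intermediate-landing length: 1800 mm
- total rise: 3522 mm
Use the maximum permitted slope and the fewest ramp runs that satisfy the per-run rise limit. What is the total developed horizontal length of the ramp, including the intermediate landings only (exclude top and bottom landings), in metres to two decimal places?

⌈3522/450⌉ = 8 ramp runs. That means 7 intermediate landings.
Horizontal run for 3522 mm of rise at 1:18 is 3522 × 18 = 63396 mm.
Intermediate landings: 7 × 1800 = 12600 mm.
Developed length = 63396 + 12600 = 75996 mm.
= 76.00 m.

76.00 m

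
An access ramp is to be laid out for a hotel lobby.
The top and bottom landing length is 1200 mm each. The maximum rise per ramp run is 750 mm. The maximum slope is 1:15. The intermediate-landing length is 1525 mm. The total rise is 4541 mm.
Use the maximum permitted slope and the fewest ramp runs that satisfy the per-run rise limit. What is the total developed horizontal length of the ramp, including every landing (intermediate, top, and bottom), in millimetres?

79665 mm

At most 750 each: 4541/750 = 6.05, giving 7 ramp runs. That means 6 intermediate landings.
Horizontal run for 4541 mm of rise at 1:15 is 4541 × 15 = 68115 mm.
6 intermediate landings contribute 6 × 1525 = 9150 mm.
Top and bottom landings: 2 × 1200 = 2400 mm.
Total = 68115 + 9150 + 2400 = 79665 mm.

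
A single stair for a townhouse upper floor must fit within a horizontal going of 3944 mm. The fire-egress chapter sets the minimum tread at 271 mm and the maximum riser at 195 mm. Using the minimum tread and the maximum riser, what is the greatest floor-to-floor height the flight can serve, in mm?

2925 mm

3944 / 271 = 14.55, so 14 treads fit.
Risers = treads + 1 = 15.
Maximum height = 15 × 195 = 2925 mm.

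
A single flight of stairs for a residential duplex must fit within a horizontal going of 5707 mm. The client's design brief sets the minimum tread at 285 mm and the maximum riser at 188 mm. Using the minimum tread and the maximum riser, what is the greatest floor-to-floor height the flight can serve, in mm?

3948 mm

5707 / 285 = 20.02, so 20 treads fit.
Risers = treads + 1 = 21.
Maximum height = 21 × 188 = 3948 mm.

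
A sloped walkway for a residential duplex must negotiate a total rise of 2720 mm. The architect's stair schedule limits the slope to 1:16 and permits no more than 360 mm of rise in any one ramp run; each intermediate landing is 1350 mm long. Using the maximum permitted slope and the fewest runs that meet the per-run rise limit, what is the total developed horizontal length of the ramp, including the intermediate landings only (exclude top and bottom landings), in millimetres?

52970 mm

At most 360 each: 2720/360 = 7.56, giving 8 ramp runs. That means 7 intermediate landings.
Horizontal run for 2720 mm of rise at 1:16 is 2720 × 16 = 43520 mm.
Intermediate landings: 7 × 1350 = 9450 mm.
Total developed length = 43520 + 9450 = 52970 mm.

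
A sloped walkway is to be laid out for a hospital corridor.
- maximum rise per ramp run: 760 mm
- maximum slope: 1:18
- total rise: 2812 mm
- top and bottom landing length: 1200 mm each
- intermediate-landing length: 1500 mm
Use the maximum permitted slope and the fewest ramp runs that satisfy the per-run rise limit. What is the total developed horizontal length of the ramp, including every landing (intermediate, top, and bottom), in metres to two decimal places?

⌈2812/760⌉ = 4 ramp runs. That means 3 intermediate landings.
Ramp run (horizontal) at 1:18: 2812 × 18 = 50616 mm.
Intermediate landings: 3 × 1500 = 4500 mm.
Top and bottom landings: 2 × 1200 = 2400 mm.
Total = 50616 + 4500 + 2400 = 57516 mm.
= 57.52 m.

57.52 m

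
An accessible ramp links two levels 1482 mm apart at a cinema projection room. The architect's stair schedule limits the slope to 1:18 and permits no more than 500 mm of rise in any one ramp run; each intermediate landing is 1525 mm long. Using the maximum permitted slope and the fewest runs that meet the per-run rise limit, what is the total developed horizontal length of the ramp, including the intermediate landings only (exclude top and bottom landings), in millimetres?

29726 mm

1482 / 500 = 2.96, so 3 ramp runs are needed. That means 2 intermediate landings.
Horizontal run for 1482 mm of rise at 1:18 is 1482 × 18 = 26676 mm.
2 intermediate landings contribute 2 × 1525 = 3050 mm.
Developed length = 26676 + 3050 = 29726 mm.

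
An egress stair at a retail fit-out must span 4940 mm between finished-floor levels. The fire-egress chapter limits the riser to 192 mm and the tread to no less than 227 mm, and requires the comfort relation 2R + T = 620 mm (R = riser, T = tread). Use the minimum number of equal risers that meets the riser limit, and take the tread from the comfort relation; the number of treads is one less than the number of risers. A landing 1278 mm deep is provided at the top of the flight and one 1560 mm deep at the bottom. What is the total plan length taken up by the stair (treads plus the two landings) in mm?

4940 / 192 = 25.729 → round up to 26 risers.
Riser R = 4940 / 26 = 190 mm, within the 192 mm limit.
Tread T = 620 − 2 × 190 = 240 mm (≥ 227 mm).
26 risers give 25 treads; going = 25 × 240 = 6000 mm.
Enclosure = 6000 + 1278 + 1560 = 8838 mm.

8838 mm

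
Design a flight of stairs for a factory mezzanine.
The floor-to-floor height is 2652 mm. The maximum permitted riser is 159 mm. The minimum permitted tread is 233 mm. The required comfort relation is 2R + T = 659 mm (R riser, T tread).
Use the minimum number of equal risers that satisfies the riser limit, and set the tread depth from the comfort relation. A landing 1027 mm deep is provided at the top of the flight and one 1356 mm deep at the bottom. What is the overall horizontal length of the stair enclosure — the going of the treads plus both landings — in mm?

7935 mm

2652 / 159 = 16.679 → round up to 17 risers.
Riser R = 2652 / 17 = 156 mm, within the 159 mm limit.
From 2R + T = 659: T = 659 − 312 = 347 mm.
Going = (17 − 1) × 347 = 5552 mm.
Enclosure = 5552 + 1027 + 1356 = 7935 mm.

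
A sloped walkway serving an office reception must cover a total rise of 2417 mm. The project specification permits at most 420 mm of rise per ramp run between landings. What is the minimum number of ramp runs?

6 runs

2417 / 420 = 5.755 → round up to 6 ramp runs.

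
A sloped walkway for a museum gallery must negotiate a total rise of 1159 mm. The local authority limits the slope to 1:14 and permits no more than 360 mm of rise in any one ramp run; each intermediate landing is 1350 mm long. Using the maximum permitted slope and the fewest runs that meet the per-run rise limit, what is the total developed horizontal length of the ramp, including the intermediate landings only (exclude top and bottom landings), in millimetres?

At most 360 each: 1159/360 = 3.22, giving 4 ramp runs. That means 3 intermediate landings.
Horizontal run for 1159 mm of rise at 1:14 is 1159 × 14 = 16226 mm.
Intermediate landings: 3 × 1350 = 4050 mm.
Developed length = 16226 + 4050 = 20276 mm.

20276 mm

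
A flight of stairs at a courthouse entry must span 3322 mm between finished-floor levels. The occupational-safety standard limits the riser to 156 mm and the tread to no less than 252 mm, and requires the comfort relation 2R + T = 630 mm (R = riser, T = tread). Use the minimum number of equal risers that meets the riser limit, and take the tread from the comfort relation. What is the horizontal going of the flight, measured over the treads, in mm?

6888 mm

3322 / 156 = 21.295 → round up to 22 risers.
R = 3322 ÷ 22 = 151 mm.
From 2R + T = 630: T = 630 − 302 = 328 mm.
Going = (22 − 1) × 328 = 6888 mm.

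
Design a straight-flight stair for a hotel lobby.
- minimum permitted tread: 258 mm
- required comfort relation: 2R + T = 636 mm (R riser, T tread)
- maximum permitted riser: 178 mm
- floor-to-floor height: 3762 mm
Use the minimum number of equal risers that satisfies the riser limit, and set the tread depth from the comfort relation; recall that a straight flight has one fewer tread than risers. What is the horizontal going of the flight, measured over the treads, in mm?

At most 178 each: 3762/178 = 21.13, giving 22 risers.
Each riser is 3762/22 = 171 mm (≤ 178 mm).
T = 636 − 2·171 = 294 mm, which satisfies the 258 mm minimum.
Treads = 22 − 1 = 21; going = 21 × 294 = 6174 mm.

6174 mm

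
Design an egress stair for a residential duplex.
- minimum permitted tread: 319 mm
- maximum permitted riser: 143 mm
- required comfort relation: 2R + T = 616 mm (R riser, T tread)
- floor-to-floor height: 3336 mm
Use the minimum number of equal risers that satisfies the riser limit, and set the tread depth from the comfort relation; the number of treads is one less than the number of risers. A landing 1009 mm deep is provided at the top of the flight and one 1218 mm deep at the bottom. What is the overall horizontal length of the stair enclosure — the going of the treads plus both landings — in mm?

10001 mm

3336 / 143 = 23.33, so 24 risers are needed.
Each riser is 3336/24 = 139 mm (≤ 143 mm).
Tread T = 616 − 2 × 139 = 338 mm (≥ 319 mm).
Treads = 24 − 1 = 23; going = 23 × 338 = 7774 mm.
Add landings: 7774 + 1009 + 1218 = 10001 mm.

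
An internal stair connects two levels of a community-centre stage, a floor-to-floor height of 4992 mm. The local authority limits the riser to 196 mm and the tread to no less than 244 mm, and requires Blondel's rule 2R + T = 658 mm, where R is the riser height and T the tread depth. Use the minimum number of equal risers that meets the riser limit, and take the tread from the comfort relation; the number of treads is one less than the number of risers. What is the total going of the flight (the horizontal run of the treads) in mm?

6850 mm

At most 196 each: 4992/196 = 25.47, giving 26 risers.
Riser R = 4992 / 26 = 192 mm, within the 196 mm limit.
From 2R + T = 658: T = 658 − 384 = 274 mm.
26 risers give 25 treads; going = 25 × 274 = 6850 mm.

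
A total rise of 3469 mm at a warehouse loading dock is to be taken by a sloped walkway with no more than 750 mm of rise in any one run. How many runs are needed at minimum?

5 runs

3469 / 750 = 4.63, so 5 ramp runs are needed.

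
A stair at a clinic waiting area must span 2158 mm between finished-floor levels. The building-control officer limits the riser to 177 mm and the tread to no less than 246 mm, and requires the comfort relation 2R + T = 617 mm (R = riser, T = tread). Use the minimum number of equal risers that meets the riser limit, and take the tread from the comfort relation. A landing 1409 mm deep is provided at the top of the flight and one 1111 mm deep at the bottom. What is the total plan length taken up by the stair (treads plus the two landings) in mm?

5940 mm

⌈2158/177⌉ = 13 risers.
R = 2158 ÷ 13 = 166 mm.
From 2R + T = 617: T = 617 − 332 = 285 mm.
Going = (13 − 1) × 285 = 3420 mm.
Enclosure = 3420 + 1409 + 1111 = 5940 mm.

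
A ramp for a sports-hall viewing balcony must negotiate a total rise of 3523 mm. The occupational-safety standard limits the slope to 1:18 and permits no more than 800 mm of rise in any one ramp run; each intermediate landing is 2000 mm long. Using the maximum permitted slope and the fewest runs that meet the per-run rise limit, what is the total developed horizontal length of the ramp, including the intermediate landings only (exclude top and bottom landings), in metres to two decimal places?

71.41 m

⌈3523/800⌉ = 5 ramp runs. That means 4 intermediate landings.
Ramp run (horizontal) at 1:18: 3523 × 18 = 63414 mm.
Intermediate landings: 4 × 2000 = 8000 mm.
Developed length = 63414 + 8000 = 71414 mm.
= 71.41 m.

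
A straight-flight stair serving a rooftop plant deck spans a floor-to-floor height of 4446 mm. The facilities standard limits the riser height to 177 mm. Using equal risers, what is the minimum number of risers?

4446 / 177 = 25.119 → round up to 26 risers.

26 risers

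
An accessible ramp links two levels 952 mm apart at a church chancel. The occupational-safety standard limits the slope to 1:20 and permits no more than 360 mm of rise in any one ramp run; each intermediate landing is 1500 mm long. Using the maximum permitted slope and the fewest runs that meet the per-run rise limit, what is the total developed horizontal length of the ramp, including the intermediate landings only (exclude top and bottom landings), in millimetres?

22040 mm

952 / 360 = 2.64, so 3 ramp runs are needed. That means 2 intermediate landings.
Ramp run (horizontal) at 1:20: 952 × 20 = 19040 mm.
2 intermediate landings contribute 2 × 1500 = 3000 mm.
Total developed length = 19040 + 3000 = 22040 mm.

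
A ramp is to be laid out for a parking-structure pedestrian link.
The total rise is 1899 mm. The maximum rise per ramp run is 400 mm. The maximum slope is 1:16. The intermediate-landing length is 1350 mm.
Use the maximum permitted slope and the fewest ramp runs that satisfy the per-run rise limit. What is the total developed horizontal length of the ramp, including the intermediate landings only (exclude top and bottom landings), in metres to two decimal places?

35.78 m

At most 400 each: 1899/400 = 4.75, giving 5 ramp runs. That means 4 intermediate landings.
Ramp run (horizontal) at 1:16: 1899 × 16 = 30384 mm.
4 intermediate landings contribute 4 × 1350 = 5400 mm.
Developed length = 30384 + 5400 = 35784 mm.
= 35.78 m.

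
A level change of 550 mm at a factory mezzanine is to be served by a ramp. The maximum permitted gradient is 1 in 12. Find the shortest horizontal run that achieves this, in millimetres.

Run = rise × 12 = 550 × 12 = 6600 mm.

6600 mm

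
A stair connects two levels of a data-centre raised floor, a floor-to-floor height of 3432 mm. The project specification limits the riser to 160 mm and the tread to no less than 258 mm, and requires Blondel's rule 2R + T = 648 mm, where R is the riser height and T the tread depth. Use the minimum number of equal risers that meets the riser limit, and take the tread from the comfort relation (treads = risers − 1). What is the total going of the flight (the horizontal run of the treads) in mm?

⌈3432/160⌉ = 22 risers.
Riser R = 3432 / 22 = 156 mm, within the 160 mm limit.
Tread T = 648 − 2 × 156 = 336 mm (≥ 258 mm).
22 risers give 21 treads; going = 21 × 336 = 7056 mm.

7056 mm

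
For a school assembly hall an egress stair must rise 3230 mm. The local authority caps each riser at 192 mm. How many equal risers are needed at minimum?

At most 192 each: 3230/192 = 16.82, giving 17 risers.

17 risers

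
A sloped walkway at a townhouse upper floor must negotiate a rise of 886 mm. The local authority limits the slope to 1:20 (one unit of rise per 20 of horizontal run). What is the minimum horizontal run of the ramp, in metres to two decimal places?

At 1:20 the run is 20 × 886 = 17720 mm.
17720 mm = 17.72 m.

17.72 m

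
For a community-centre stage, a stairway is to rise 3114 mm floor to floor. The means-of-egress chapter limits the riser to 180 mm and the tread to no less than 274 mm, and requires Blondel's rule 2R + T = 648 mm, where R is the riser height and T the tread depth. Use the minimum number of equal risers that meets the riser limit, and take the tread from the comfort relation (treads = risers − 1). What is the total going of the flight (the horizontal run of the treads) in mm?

⌈3114/180⌉ = 18 risers.
Riser R = 3114 / 18 = 173 mm, within the 180 mm limit.
From 2R + T = 648: T = 648 − 346 = 302 mm.
Going = (18 − 1) × 302 = 5134 mm.

5134 mm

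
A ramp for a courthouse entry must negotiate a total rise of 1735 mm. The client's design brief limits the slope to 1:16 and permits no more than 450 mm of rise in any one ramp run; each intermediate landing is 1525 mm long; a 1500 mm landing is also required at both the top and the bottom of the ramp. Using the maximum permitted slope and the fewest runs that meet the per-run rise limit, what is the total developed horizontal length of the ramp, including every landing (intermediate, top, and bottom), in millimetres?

⌈1735/450⌉ = 4 ramp runs. That means 3 intermediate landings.
Horizontal run for 1735 mm of rise at 1:16 is 1735 × 16 = 27760 mm.
Intermediate landings: 3 × 1525 = 4575 mm.
Top and bottom landings: 2 × 1500 = 3000 mm.
Total = 27760 + 4575 + 3000 = 35335 mm.

35335 mm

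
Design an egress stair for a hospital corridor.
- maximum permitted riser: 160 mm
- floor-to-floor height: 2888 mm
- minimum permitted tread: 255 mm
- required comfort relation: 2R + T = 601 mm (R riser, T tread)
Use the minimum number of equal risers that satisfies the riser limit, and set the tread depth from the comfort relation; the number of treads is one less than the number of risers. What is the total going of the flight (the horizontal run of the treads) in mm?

2888 / 160 = 18.05, so 19 risers are needed.
Each riser is 2888/19 = 152 mm (≤ 160 mm).
Tread T = 601 − 2 × 152 = 297 mm (≥ 255 mm).
Treads = 19 − 1 = 18; going = 18 × 297 = 5346 mm.

5346 mm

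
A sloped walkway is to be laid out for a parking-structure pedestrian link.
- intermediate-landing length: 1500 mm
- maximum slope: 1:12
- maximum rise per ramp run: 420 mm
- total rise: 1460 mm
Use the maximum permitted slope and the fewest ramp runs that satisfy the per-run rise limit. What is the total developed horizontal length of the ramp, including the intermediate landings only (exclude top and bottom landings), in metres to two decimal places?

22.02 m

1460 / 420 = 3.48, so 4 ramp runs are needed. That means 3 intermediate landings.
Horizontal run for 1460 mm of rise at 1:12 is 1460 × 12 = 17520 mm.
3 intermediate landings contribute 3 × 1500 = 4500 mm.
Developed length = 17520 + 4500 = 22020 mm.
= 22.02 m.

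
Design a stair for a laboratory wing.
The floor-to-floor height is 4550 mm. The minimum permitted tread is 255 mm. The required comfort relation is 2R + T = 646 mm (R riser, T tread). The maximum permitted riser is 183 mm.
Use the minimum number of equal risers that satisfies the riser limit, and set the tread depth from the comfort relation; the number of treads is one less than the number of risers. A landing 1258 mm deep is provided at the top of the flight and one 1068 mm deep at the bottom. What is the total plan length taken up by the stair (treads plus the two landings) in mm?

9094 mm

At most 183 each: 4550/183 = 24.86, giving 25 risers.
R = 4550 ÷ 25 = 182 mm.
From 2R + T = 646: T = 646 − 364 = 282 mm.
Going = (25 − 1) × 282 = 6768 mm.
Add landings: 6768 + 1258 + 1068 = 9094 mm.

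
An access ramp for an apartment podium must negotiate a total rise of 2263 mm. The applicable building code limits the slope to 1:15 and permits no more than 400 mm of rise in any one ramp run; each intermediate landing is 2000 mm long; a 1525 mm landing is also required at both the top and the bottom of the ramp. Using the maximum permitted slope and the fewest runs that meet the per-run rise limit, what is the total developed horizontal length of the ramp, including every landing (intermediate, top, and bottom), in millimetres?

2263 / 400 = 5.66, so 6 ramp runs are needed. That means 5 intermediate landings.
Ramp run (horizontal) at 1:15: 2263 × 15 = 33945 mm.
Intermediate landings: 5 × 2000 = 10000 mm.
Top and bottom landings: 2 × 1525 = 3050 mm.
Total = 33945 + 10000 + 3050 = 46995 mm.

46995 mm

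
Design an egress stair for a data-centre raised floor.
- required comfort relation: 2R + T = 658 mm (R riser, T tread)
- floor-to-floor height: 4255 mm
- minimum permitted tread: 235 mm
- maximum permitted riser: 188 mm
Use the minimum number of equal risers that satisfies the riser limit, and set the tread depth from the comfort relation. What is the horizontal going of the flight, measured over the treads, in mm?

6336 mm

At most 188 each: 4255/188 = 22.63, giving 23 risers.
Each riser is 4255/23 = 185 mm (≤ 188 mm).
Tread T = 658 − 2 × 185 = 288 mm (≥ 235 mm).
23 risers give 22 treads; going = 22 × 288 = 6336 mm.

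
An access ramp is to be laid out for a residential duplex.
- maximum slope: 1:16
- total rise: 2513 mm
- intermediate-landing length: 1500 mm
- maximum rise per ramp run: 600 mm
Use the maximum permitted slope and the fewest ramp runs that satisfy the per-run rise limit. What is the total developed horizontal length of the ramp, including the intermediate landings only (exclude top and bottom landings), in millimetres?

⌈2513/600⌉ = 5 ramp runs. That means 4 intermediate landings.
Horizontal run for 2513 mm of rise at 1:16 is 2513 × 16 = 40208 mm.
4 intermediate landings contribute 4 × 1500 = 6000 mm.
Developed length = 40208 + 6000 = 46208 mm.

46208 mm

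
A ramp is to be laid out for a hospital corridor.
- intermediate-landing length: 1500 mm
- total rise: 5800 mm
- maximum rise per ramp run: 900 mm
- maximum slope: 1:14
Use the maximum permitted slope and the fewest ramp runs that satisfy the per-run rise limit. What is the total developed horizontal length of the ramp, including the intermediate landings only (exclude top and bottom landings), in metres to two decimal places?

⌈5800/900⌉ = 7 ramp runs. That means 6 intermediate landings.
Ramp run (horizontal) at 1:14: 5800 × 14 = 81200 mm.
Intermediate landings: 6 × 1500 = 9000 mm.
Developed length = 81200 + 9000 = 90200 mm.
= 90.20 m.

90.20 m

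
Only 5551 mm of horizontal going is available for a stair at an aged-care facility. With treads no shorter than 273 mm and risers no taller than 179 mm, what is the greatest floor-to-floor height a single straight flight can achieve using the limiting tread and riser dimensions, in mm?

5551 / 273 = 20.33, so 20 treads fit.
Risers = treads + 1 = 21.
Maximum height = 21 × 179 = 3759 mm.

3759 mm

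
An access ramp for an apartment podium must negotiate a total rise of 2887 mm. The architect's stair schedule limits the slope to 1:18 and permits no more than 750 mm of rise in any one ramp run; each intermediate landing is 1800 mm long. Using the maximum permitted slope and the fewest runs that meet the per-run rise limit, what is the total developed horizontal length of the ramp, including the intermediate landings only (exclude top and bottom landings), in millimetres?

⌈2887/750⌉ = 4 ramp runs. That means 3 intermediate landings.
Horizontal run for 2887 mm of rise at 1:18 is 2887 × 18 = 51966 mm.
Intermediate landings: 3 × 1800 = 5400 mm.
Total developed length = 51966 + 5400 = 57366 mm.

57366 mm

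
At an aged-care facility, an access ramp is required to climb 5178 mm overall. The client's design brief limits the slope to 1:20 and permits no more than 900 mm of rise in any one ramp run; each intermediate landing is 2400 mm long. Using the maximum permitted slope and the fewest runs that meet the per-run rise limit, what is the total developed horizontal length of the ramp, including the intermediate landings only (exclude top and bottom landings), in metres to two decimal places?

5178 / 900 = 5.753 → round up to 6 ramp runs. That means 5 intermediate landings.
Ramp run (horizontal) at 1:20: 5178 × 20 = 103560 mm.
Intermediate landings: 5 × 2400 = 12000 mm.
Developed length = 103560 + 12000 = 115560 mm.
= 115.56 m.

115.56 m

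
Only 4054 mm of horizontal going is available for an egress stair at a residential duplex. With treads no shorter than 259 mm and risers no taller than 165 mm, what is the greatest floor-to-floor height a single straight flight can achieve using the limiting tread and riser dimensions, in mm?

2640 mm

Treads that fit: ⌊4054 / 259⌋ = 15.
Risers = treads + 1 = 16.
Maximum height = 16 × 165 = 2640 mm.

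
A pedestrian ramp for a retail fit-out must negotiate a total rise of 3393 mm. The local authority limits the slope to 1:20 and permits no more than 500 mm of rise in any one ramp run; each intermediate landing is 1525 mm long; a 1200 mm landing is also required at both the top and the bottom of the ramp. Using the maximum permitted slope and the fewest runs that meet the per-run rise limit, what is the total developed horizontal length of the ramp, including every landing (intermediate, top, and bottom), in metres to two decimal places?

79.41 m

⌈3393/500⌉ = 7 ramp runs. That means 6 intermediate landings.
Ramp run (horizontal) at 1:20: 3393 × 20 = 67860 mm.
Intermediate landings: 6 × 1525 = 9150 mm.
Top and bottom landings: 2 × 1200 = 2400 mm.
Total = 67860 + 9150 + 2400 = 79410 mm.
= 79.41 m.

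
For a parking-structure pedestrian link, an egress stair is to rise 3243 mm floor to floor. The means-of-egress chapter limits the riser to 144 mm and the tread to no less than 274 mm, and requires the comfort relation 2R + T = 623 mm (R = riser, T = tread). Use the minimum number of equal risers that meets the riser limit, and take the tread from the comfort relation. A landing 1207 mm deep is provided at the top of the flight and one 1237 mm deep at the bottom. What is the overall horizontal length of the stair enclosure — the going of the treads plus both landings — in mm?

9946 mm

3243 / 144 = 22.521 → round up to 23 risers.
Each riser is 3243/23 = 141 mm (≤ 144 mm).
Tread T = 623 − 2 × 141 = 341 mm (≥ 274 mm).
23 risers give 22 treads; going = 22 × 341 = 7502 mm.
Add landings: 7502 + 1207 + 1237 = 9946 mm.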